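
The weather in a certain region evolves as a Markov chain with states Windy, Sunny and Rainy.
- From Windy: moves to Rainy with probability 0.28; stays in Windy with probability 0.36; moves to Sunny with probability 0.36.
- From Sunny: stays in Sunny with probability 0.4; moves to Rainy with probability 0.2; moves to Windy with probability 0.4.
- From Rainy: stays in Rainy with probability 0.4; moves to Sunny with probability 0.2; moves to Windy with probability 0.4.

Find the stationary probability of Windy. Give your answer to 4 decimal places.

0.3846

Let the stationary distribution be π with π = πP and π_1 + π_2 + π_3 = 1.
π_1 = 0.36·π_1 + 0.4·π_2 + 0.4·π_3
π_2 = 0.36·π_1 + 0.4·π_2 + 0.2·π_3
Solving with the normalization constraint gives π = (0.3846, 0.3269, 0.2885).
So the stationary probability of Windy is 0.3846.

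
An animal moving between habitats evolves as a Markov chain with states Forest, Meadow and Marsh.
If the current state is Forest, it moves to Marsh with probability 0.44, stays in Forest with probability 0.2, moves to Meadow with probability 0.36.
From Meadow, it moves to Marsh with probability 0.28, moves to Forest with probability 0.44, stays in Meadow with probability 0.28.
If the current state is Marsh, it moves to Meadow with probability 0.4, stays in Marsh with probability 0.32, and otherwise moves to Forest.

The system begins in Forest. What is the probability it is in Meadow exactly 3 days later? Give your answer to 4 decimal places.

0.3453

Propagate the distribution vector 3 days from Forest.
After 0 days: (1.0000, 0.0000, 0.0000)
After 1 day: (0.2000, 0.3600, 0.4400)
After 2 days: (0.3216, 0.3488, 0.3296)
After 3 days: (0.3101, 0.3453, 0.3446)
P(in Meadow after 3 days) = 0.3453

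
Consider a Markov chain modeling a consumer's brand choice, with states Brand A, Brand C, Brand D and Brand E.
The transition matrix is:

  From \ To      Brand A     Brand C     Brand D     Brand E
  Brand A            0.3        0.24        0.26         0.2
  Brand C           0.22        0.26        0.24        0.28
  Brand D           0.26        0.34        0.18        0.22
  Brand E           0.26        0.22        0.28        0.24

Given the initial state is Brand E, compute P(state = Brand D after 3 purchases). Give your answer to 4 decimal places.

0.2403

Propagate the distribution vector 3 purchases from Brand E.
After 0 purchases: (0.0000, 0.0000, 0.0000, 1.0000)
After 1 purchase: (0.2600, 0.2200, 0.2800, 0.2400)
After 2 purchases: (0.2616, 0.2676, 0.2380, 0.2328)
After 3 purchases: (0.2598, 0.2645, 0.2403, 0.2355)
P(in Brand D after 3 purchases) = 0.2403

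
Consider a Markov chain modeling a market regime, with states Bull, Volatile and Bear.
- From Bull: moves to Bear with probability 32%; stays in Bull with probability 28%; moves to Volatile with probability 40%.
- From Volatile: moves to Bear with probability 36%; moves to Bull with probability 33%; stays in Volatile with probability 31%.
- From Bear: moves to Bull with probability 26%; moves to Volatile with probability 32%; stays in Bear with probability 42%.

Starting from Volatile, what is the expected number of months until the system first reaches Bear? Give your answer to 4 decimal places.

Let t(s) be the expected number of months to first reach Bear from state s, with t(Bear) = 0. Conditioning on the first month:
t(Bull) = 1 + 0.28·t(Bull) + 0.4·t(Volatile)
t(Volatile) = 1 + 0.33·t(Bull) + 0.31·t(Volatile)
Solving: t(Bull) = 2.9879, t(Volatile) = 2.8783.
Expected months from Volatile to Bear: 2.8783.

2.8783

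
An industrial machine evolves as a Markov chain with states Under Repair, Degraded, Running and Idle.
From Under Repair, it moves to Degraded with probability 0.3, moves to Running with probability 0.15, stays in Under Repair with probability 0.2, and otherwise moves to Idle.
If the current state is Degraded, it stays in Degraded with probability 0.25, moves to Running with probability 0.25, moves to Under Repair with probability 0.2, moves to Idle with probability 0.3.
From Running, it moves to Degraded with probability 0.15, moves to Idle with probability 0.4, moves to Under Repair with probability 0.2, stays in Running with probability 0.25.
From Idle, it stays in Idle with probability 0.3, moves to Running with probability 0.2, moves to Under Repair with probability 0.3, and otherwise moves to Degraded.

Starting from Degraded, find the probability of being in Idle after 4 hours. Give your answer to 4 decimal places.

Propagate the distribution vector 4 hours from Degraded.
After 0 hours: (0.0000, 1.0000, 0.0000, 0.0000)
After 1 hour: (0.2000, 0.2500, 0.2500, 0.3000)
After 2 hours: (0.2300, 0.2200, 0.2150, 0.3350)
After 3 hours: (0.2335, 0.2233, 0.2103, 0.3330)
After 4 hours: (0.2333, 0.2240, 0.2100, 0.3327)
P(in Idle after 4 hours) = 0.3327

0.3327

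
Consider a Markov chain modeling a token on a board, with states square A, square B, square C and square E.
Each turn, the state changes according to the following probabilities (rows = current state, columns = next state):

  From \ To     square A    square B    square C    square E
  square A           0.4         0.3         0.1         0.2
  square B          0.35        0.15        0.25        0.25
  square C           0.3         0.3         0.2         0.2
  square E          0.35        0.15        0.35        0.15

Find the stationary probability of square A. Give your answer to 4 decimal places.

0.3576

Let the stationary distribution be π with π = πP and π_1 + π_2 + π_3 + π_4 = 1.
π_1 = 0.4·π_1 + 0.35·π_2 + 0.3·π_3 + 0.35·π_4
π_2 = 0.3·π_1 + 0.15·π_2 + 0.3·π_3 + 0.15·π_4
π_3 = 0.1·π_1 + 0.25·π_2 + 0.2·π_3 + 0.35·π_4
Solving with the normalization constraint gives π = (0.3576, 0.2346, 0.2062, 0.2016).
So the stationary probability of square A is 0.3576.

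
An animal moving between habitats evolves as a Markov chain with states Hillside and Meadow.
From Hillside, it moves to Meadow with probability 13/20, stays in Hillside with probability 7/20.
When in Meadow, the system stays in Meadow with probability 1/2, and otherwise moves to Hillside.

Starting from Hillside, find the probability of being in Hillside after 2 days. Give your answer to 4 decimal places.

0.4475

Sum over the intermediate state after 1 day:
P = P(Hillside→Hillside)·P(Hillside→Hillside) + P(Hillside→Meadow)·P(Meadow→Hillside)
  = 0.35×0.35 + 0.65×0.5
  = 0.1225 + 0.3250 = 0.4475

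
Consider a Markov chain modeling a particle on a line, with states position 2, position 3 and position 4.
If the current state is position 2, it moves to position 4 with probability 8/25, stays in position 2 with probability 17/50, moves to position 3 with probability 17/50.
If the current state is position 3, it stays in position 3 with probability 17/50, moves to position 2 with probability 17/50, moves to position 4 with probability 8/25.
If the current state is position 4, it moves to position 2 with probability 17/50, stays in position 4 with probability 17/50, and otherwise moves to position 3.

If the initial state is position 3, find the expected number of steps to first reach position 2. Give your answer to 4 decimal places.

Let t(s) be the expected number of steps to first reach position 2 from state s, with t(position 2) = 0. Conditioning on the first step:
t(position 3) = 1 + 0.34·t(position 3) + 0.32·t(position 4)
t(position 4) = 1 + 0.32·t(position 3) + 0.34·t(position 4)
Solving: t(position 3) = 2.9412, t(position 4) = 2.9412.
Expected steps from position 3 to position 2: 2.9412.

2.9412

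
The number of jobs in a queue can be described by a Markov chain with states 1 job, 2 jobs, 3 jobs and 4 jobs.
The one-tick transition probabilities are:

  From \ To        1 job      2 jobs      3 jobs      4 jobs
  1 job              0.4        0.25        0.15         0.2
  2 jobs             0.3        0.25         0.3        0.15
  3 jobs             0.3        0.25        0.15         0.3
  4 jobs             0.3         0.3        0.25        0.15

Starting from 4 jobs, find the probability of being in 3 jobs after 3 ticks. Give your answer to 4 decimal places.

Propagate the distribution vector 3 ticks from 4 jobs.
After 0 ticks: (0.0000, 0.0000, 0.0000, 1.0000)
After 1 tick: (0.3000, 0.3000, 0.2500, 0.1500)
After 2 ticks: (0.3300, 0.2575, 0.2100, 0.2025)
After 3 ticks: (0.3330, 0.2601, 0.2089, 0.1980)
P(in 3 jobs after 3 ticks) = 0.2089

0.2089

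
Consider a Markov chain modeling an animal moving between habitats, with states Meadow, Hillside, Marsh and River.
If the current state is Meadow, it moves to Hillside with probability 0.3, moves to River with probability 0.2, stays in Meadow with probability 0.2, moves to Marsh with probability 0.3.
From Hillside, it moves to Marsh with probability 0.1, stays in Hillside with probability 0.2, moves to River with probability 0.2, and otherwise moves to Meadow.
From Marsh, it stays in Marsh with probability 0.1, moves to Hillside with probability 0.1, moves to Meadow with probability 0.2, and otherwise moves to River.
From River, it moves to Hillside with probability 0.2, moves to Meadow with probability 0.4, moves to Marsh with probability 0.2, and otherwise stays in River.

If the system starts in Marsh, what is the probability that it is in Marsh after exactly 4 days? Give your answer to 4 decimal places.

0.1902

Propagate the distribution vector 4 days from Marsh.
After 0 days: (0.0000, 0.0000, 1.0000, 0.0000)
After 1 day: (0.2000, 0.1000, 0.1000, 0.6000)
After 2 days: (0.3500, 0.2100, 0.2000, 0.2400)
After 3 days: (0.3110, 0.2150, 0.1940, 0.2800)
After 4 days: (0.3205, 0.2117, 0.1902, 0.2776)
P(in Marsh after 4 days) = 0.1902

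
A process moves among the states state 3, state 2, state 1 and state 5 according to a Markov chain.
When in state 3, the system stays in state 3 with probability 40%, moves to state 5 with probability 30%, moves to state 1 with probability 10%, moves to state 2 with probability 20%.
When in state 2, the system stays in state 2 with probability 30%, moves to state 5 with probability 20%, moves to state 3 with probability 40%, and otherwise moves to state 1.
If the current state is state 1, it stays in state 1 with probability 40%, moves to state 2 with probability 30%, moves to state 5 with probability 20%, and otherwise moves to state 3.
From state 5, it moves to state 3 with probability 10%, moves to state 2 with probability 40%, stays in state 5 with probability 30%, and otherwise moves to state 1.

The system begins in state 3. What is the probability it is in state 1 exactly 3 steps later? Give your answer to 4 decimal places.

0.1750

Propagate the distribution vector 3 steps from state 3.
After 0 steps: (1.0000, 0.0000, 0.0000, 0.0000)
After 1 step: (0.4000, 0.2000, 0.1000, 0.3000)
After 2 steps: (0.2800, 0.2900, 0.1600, 0.2700)
After 3 steps: (0.2710, 0.2990, 0.1750, 0.2550)
P(in state 1 after 3 steps) = 0.1750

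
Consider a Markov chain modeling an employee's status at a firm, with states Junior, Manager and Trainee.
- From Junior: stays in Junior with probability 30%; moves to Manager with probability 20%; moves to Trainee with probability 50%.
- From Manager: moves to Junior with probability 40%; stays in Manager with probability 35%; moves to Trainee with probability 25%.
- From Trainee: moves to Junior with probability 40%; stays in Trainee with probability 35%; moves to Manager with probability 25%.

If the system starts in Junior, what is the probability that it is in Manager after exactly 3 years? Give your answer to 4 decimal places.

0.2570

Propagate the distribution vector 3 years from Junior.
After 0 years: (1.0000, 0.0000, 0.0000)
After 1 year: (0.3000, 0.2000, 0.5000)
After 2 years: (0.3700, 0.2550, 0.3750)
After 3 years: (0.3630, 0.2570, 0.3800)
P(in Manager after 3 years) = 0.2570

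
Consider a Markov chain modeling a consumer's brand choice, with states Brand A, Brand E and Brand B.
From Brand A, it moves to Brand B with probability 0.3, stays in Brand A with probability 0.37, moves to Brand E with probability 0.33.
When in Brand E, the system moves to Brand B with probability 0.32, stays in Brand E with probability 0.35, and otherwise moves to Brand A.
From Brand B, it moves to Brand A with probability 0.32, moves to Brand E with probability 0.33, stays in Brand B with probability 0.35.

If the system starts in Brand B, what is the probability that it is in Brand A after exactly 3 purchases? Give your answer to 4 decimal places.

0.3403

Propagate the distribution vector 3 purchases from Brand B.
After 0 purchases: (0.0000, 0.0000, 1.0000)
After 1 purchase: (0.3200, 0.3300, 0.3500)
After 2 purchases: (0.3393, 0.3366, 0.3241)
After 3 purchases: (0.3403, 0.3367, 0.3229)
P(in Brand A after 3 purchases) = 0.3403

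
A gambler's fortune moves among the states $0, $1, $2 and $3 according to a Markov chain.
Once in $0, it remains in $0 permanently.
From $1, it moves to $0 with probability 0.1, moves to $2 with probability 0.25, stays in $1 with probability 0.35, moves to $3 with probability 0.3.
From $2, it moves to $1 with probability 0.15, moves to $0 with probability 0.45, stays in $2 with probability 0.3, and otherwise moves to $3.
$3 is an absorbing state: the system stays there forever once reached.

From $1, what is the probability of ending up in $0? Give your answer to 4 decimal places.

Let h(s) be the probability of absorption at $0 starting from transient state s. Then h($0) = 1 and h($3) = 0. By first-step analysis:
h($1) = 0.1·1 + 0.35·h($1) + 0.25·h($2) + 0.3·0
h($2) = 0.45·1 + 0.15·h($1) + 0.3·h($2) + 0.1·0
Solving: h($1) = 0.4371, h($2) = 0.7365.
Starting from $1, the probability is 0.4371.

0.4371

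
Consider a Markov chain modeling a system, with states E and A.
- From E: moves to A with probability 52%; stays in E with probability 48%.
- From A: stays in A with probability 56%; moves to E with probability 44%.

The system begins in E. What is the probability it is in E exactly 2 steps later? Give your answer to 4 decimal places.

Sum over the intermediate state after 1 step:
P = P(E→E)·P(E→E) + P(E→A)·P(A→E)
  = 0.48×0.48 + 0.52×0.44
  = 0.2304 + 0.2288 = 0.4592

0.4592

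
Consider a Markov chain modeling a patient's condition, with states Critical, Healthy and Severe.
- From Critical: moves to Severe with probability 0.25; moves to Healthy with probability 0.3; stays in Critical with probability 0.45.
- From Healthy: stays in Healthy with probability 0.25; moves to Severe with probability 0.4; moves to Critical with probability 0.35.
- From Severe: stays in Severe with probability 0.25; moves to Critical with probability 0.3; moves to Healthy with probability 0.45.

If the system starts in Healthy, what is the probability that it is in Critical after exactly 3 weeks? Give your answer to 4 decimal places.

0.3721

Propagate the distribution vector 3 weeks from Healthy.
After 0 weeks: (0.0000, 1.0000, 0.0000)
After 1 week: (0.3500, 0.2500, 0.4000)
After 2 weeks: (0.3650, 0.3475, 0.2875)
After 3 weeks: (0.3721, 0.3258, 0.3021)
P(in Critical after 3 weeks) = 0.3721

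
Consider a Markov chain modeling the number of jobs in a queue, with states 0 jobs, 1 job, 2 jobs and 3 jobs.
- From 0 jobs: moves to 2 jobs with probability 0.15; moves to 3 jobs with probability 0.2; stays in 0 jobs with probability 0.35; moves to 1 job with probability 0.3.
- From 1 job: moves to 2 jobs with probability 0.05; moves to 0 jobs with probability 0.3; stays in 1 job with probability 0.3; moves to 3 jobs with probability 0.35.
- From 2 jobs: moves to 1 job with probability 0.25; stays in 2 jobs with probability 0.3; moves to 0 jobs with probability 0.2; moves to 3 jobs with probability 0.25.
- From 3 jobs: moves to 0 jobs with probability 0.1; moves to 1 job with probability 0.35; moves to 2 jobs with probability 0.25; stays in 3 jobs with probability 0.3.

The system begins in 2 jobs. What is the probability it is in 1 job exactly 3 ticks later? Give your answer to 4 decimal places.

Propagate the distribution vector 3 ticks from 2 jobs.
After 0 ticks: (0.0000, 0.0000, 1.0000, 0.0000)
After 1 tick: (0.2000, 0.2500, 0.3000, 0.2500)
After 2 ticks: (0.2300, 0.2975, 0.1950, 0.2775)
After 3 ticks: (0.2365, 0.3041, 0.1773, 0.2821)
P(in 1 job after 3 ticks) = 0.3041

0.3041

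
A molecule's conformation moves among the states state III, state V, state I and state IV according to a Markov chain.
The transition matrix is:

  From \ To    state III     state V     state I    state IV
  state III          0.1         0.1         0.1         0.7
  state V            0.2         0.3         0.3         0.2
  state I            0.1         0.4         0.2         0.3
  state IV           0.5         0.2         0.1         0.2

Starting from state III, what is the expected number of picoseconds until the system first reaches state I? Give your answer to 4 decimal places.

Let t(s) be the expected number of picoseconds to first reach state I from state s, with t(state I) = 0. Conditioning on the first picosecond:
t(state III) = 1 + 0.1·t(state III) + 0.1·t(state V) + 0.7·t(state IV)
t(state V) = 1 + 0.2·t(state III) + 0.3·t(state V) + 0.2·t(state IV)
t(state IV) = 1 + 0.5·t(state III) + 0.2·t(state V) + 0.2·t(state IV)
Solving: t(state III) = 7.3964, t(state V) = 5.6213, t(state IV) = 7.2781.
Expected picoseconds from state III to state I: 7.3964.

7.3964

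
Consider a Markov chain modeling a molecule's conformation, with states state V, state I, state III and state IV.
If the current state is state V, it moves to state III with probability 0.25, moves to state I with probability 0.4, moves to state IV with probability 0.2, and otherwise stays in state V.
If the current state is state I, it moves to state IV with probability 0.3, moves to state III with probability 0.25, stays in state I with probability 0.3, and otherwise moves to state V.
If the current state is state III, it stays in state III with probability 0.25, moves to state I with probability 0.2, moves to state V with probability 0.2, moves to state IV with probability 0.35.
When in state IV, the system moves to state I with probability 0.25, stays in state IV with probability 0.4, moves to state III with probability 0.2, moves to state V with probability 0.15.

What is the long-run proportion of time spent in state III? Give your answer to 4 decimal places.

Let the stationary distribution be π with π = πP and π_1 + π_2 + π_3 + π_4 = 1.
π_1 = 0.15·π_1 + 0.15·π_2 + 0.2·π_3 + 0.15·π_4
π_2 = 0.4·π_1 + 0.3·π_2 + 0.2·π_3 + 0.25·π_4
π_3 = 0.25·π_1 + 0.25·π_2 + 0.25·π_3 + 0.2·π_4
Solving with the normalization constraint gives π = (0.1617, 0.2764, 0.2336, 0.3283).
So the stationary probability of state III is 0.2336.

0.2336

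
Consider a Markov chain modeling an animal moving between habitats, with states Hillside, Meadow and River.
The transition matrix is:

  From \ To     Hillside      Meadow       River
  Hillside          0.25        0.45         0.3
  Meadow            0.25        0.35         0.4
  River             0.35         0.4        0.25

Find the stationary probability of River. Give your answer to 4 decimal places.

0.3233

Let the stationary distribution be π with π = πP and π_1 + π_2 + π_3 = 1.
π_1 = 0.25·π_1 + 0.25·π_2 + 0.35·π_3
π_2 = 0.45·π_1 + 0.35·π_2 + 0.4·π_3
Solving with the normalization constraint gives π = (0.2823, 0.3944, 0.3233).
So the stationary probability of River is 0.3233.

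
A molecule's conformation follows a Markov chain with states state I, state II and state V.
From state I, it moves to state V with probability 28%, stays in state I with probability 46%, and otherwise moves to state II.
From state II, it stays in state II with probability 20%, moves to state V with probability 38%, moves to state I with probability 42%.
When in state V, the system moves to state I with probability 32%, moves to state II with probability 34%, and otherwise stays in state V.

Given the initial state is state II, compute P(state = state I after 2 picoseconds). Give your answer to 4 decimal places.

0.3988

Sum over the intermediate state after 1 picosecond:
P = P(state II→state I)·P(state I→state I) + P(state II→state II)·P(state II→state I) + P(state II→state V)·P(state V→state I)
  = 0.42×0.46 + 0.2×0.42 + 0.38×0.32
  = 0.1932 + 0.0840 + 0.1216 = 0.3988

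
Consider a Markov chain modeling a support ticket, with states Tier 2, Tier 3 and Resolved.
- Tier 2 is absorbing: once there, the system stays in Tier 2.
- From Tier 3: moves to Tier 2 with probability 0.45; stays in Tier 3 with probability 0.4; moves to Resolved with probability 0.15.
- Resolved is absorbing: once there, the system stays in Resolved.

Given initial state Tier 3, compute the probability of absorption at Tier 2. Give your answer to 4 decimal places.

0.7500

Let h(s) be the probability of absorption at Tier 2 starting from transient state s. Then h(Tier 2) = 1 and h(Resolved) = 0. By first-step analysis:
h(Tier 3) = 0.45·1 + 0.4·h(Tier 3) + 0.15·0
Solving: h(Tier 3) = 0.7500.
Starting from Tier 3, the probability is 0.7500.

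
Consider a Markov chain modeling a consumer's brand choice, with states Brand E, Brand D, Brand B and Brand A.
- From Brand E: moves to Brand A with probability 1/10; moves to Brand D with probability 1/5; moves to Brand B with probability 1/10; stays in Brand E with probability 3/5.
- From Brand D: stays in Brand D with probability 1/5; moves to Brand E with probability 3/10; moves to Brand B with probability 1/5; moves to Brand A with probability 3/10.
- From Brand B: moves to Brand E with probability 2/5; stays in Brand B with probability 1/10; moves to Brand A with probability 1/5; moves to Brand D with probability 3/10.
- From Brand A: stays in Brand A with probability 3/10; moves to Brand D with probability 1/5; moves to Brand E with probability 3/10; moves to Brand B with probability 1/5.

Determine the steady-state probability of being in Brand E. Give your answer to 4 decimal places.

0.4487

Let the stationary distribution be π with π = πP and π_1 + π_2 + π_3 + π_4 = 1.
π_1 = 0.6·π_1 + 0.3·π_2 + 0.4·π_3 + 0.3·π_4
π_2 = 0.2·π_1 + 0.2·π_2 + 0.3·π_3 + 0.2·π_4
π_3 = 0.1·π_1 + 0.2·π_2 + 0.1·π_3 + 0.2·π_4
Solving with the normalization constraint gives π = (0.4487, 0.2141, 0.1410, 0.1962).
So the stationary probability of Brand E is 0.4487.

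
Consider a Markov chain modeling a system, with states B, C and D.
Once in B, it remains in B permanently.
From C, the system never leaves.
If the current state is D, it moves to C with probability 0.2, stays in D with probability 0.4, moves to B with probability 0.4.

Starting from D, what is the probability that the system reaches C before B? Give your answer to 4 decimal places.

0.3333

Let h(s) be the probability of absorption at C starting from transient state s. Then h(C) = 1 and h(B) = 0. By first-step analysis:
h(D) = 0.4·0 + 0.2·1 + 0.4·h(D)
Solving: h(D) = 0.3333.
Starting from D, the probability is 0.3333.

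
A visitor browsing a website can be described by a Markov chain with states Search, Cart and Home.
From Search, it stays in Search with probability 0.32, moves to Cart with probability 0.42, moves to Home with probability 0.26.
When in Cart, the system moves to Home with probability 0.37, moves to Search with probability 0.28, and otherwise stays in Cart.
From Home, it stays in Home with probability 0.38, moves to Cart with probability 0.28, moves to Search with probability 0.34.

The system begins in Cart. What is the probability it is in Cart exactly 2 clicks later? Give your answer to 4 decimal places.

0.3437

Sum over the intermediate state after 1 click:
P = P(Cart→Search)·P(Search→Cart) + P(Cart→Cart)·P(Cart→Cart) + P(Cart→Home)·P(Home→Cart)
  = 0.28×0.42 + 0.35×0.35 + 0.37×0.28
  = 0.1176 + 0.1225 + 0.1036 = 0.3437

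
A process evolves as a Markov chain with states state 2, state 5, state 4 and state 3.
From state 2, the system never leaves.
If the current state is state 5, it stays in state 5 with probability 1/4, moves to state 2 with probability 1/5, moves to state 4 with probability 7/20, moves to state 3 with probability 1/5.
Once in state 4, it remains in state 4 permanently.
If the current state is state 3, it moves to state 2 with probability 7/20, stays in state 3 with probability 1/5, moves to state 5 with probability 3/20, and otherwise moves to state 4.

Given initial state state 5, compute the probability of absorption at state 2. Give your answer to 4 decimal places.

Let h(s) be the probability of absorption at state 2 starting from transient state s. Then h(state 2) = 1 and h(state 4) = 0. By first-step analysis:
h(state 5) = 0.2·1 + 0.25·h(state 5) + 0.35·0 + 0.2·h(state 3)
h(state 3) = 0.35·1 + 0.15·h(state 5) + 0.3·0 + 0.2·h(state 3)
Solving: h(state 5) = 0.4035, h(state 3) = 0.5132.
Starting from state 5, the probability is 0.4035.

0.4035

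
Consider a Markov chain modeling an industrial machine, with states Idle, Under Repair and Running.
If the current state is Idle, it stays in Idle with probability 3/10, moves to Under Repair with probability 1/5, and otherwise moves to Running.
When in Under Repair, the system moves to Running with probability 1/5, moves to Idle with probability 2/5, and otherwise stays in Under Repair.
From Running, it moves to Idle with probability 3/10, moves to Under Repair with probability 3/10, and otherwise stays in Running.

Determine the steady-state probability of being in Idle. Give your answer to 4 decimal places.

Let the stationary distribution be π with π = πP and π_1 + π_2 + π_3 = 1.
π_1 = 0.3·π_1 + 0.4·π_2 + 0.3·π_3
π_2 = 0.2·π_1 + 0.4·π_2 + 0.3·π_3
Solving with the normalization constraint gives π = (0.3297, 0.2967, 0.3736).
So the stationary probability of Idle is 0.3297.

0.3297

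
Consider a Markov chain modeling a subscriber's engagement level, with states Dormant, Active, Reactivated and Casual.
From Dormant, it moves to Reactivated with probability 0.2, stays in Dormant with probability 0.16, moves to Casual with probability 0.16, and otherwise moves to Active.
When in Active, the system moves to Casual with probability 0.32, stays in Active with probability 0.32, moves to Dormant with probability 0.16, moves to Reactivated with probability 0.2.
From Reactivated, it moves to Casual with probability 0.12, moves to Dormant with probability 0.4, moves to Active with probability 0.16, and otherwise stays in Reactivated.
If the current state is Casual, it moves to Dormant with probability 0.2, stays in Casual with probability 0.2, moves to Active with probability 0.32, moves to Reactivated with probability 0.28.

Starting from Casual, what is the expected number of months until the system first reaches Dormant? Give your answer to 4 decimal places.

Let t(s) be the expected number of months to first reach Dormant from state s, with t(Dormant) = 0. Conditioning on the first month:
t(Active) = 1 + 0.32·t(Active) + 0.2·t(Reactivated) + 0.32·t(Casual)
t(Reactivated) = 1 + 0.16·t(Active) + 0.32·t(Reactivated) + 0.12·t(Casual)
t(Casual) = 1 + 0.32·t(Active) + 0.28·t(Reactivated) + 0.2·t(Casual)
Solving: t(Active) = 4.3581, t(Reactivated) = 3.2233, t(Casual) = 4.1214.
Expected months from Casual to Dormant: 4.1214.

4.1214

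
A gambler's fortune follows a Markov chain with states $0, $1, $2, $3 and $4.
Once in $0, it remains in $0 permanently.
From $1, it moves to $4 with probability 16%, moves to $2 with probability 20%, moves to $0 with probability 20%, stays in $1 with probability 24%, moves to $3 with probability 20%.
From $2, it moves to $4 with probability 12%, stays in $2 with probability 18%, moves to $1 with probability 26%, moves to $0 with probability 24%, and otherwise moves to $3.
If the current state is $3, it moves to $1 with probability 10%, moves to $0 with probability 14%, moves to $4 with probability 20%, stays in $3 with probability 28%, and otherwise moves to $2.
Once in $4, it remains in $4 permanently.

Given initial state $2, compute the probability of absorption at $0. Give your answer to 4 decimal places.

0.5889

Let h(s) be the probability of absorption at $0 starting from transient state s. Then h($0) = 1 and h($4) = 0. By first-step analysis:
h($1) = 0.2·1 + 0.24·h($1) + 0.2·h($2) + 0.2·h($3) + 0.16·0
h($2) = 0.24·1 + 0.26·h($1) + 0.18·h($2) + 0.2·h($3) + 0.12·0
h($3) = 0.14·1 + 0.1·h($1) + 0.28·h($2) + 0.28·h($3) + 0.2·0
Solving: h($1) = 0.5496, h($2) = 0.5889, h($3) = 0.4998.
Starting from $2, the probability is 0.5889.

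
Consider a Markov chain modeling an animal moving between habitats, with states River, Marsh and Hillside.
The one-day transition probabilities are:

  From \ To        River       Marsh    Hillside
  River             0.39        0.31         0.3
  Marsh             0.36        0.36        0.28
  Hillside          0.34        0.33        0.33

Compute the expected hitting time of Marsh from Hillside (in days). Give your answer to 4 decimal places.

3.0975

Let t(s) be the expected number of days to first reach Marsh from state s, with t(Marsh) = 0. Conditioning on the first day:
t(River) = 1 + 0.39·t(River) + 0.3·t(Hillside)
t(Hillside) = 1 + 0.34·t(River) + 0.33·t(Hillside)
Solving: t(River) = 3.1627, t(Hillside) = 3.0975.
Expected days from Hillside to Marsh: 3.0975.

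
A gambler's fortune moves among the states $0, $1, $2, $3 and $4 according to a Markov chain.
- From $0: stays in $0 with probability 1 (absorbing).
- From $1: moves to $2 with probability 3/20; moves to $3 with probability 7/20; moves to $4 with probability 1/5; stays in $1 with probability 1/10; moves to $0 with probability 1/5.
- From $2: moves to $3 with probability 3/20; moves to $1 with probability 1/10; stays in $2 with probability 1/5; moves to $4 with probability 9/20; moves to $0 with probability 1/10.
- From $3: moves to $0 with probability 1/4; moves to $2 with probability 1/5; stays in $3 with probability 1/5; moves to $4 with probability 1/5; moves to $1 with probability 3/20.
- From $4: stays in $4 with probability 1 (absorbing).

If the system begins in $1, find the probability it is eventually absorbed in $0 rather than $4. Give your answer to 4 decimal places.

Let h(s) be the probability of absorption at $0 starting from transient state s. Then h($0) = 1 and h($4) = 0. By first-step analysis:
h($1) = 0.2·1 + 0.1·h($1) + 0.15·h($2) + 0.35·h($3) + 0.2·0
h($2) = 0.1·1 + 0.1·h($1) + 0.2·h($2) + 0.15·h($3) + 0.45·0
h($3) = 0.25·1 + 0.15·h($1) + 0.2·h($2) + 0.2·h($3) + 0.2·0
Solving: h($1) = 0.4470, h($2) = 0.2677, h($3) = 0.4632.
Starting from $1, the probability is 0.4470.

0.4470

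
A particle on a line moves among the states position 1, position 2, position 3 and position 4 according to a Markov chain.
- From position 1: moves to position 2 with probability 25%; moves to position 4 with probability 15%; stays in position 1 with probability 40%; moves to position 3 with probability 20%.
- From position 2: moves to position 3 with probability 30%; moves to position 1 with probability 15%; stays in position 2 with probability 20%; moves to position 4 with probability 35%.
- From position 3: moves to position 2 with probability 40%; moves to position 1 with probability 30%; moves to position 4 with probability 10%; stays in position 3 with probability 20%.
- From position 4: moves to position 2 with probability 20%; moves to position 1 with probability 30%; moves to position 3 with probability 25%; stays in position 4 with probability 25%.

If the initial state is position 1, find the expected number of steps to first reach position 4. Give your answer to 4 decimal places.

5.1880

Let t(s) be the expected number of steps to first reach position 4 from state s, with t(position 4) = 0. Conditioning on the first step:
t(position 1) = 1 + 0.4·t(position 1) + 0.25·t(position 2) + 0.2·t(position 3)
t(position 2) = 1 + 0.15·t(position 1) + 0.2·t(position 2) + 0.3·t(position 3)
t(position 3) = 1 + 0.3·t(position 1) + 0.4·t(position 2) + 0.2·t(position 3)
Solving: t(position 1) = 5.1880, t(position 2) = 4.2105, t(position 3) = 5.3008.
Expected steps from position 1 to position 4: 5.1880.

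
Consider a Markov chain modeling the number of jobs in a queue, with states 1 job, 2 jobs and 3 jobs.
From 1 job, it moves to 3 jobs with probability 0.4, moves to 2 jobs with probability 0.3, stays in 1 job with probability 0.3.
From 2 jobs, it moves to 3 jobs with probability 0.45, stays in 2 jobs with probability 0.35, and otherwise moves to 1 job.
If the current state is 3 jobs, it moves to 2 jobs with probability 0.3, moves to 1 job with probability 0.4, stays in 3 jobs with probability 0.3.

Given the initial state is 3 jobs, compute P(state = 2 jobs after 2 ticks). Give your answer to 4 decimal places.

0.3150

Sum over the intermediate state after 1 tick:
P = P(3 jobs→1 job)·P(1 job→2 jobs) + P(3 jobs→2 jobs)·P(2 jobs→2 jobs) + P(3 jobs→3 jobs)·P(3 jobs→2 jobs)
  = 0.4×0.3 + 0.3×0.35 + 0.3×0.3
  = 0.1200 + 0.1050 + 0.0900 = 0.3150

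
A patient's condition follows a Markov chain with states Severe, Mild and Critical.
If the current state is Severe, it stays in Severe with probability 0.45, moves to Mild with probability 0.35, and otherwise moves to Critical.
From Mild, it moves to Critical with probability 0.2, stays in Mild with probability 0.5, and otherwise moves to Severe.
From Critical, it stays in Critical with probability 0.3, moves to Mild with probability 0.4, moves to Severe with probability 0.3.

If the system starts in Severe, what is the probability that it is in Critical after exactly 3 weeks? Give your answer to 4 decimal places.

0.2220

Propagate the distribution vector 3 weeks from Severe.
After 0 weeks: (1.0000, 0.0000, 0.0000)
After 1 week: (0.4500, 0.3500, 0.2000)
After 2 weeks: (0.3675, 0.4125, 0.2200)
After 3 weeks: (0.3551, 0.4229, 0.2220)
P(in Critical after 3 weeks) = 0.2220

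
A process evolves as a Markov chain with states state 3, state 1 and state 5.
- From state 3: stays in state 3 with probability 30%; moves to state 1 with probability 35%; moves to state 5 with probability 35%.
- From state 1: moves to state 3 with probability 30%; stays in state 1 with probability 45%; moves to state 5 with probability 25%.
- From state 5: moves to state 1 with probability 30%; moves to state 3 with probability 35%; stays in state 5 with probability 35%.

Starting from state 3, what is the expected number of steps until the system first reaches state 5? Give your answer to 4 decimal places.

3.2143

Let t(s) be the expected number of steps to first reach state 5 from state s, with t(state 5) = 0. Conditioning on the first step:
t(state 3) = 1 + 0.3·t(state 3) + 0.35·t(state 1)
t(state 1) = 1 + 0.3·t(state 3) + 0.45·t(state 1)
Solving: t(state 3) = 3.2143, t(state 1) = 3.5714.
Expected steps from state 3 to state 5: 3.2143.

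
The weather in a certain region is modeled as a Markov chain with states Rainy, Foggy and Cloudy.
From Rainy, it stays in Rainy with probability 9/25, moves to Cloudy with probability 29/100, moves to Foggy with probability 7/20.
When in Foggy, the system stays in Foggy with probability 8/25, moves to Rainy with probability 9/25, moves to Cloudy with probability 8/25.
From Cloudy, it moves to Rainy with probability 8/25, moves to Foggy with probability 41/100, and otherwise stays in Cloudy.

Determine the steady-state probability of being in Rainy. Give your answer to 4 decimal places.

Let the stationary distribution be π with π = πP and π_1 + π_2 + π_3 = 1.
π_1 = 0.36·π_1 + 0.36·π_2 + 0.32·π_3
π_2 = 0.35·π_1 + 0.32·π_2 + 0.41·π_3
Solving with the normalization constraint gives π = (0.3482, 0.3570, 0.2948).
So the stationary probability of Rainy is 0.3482.

0.3482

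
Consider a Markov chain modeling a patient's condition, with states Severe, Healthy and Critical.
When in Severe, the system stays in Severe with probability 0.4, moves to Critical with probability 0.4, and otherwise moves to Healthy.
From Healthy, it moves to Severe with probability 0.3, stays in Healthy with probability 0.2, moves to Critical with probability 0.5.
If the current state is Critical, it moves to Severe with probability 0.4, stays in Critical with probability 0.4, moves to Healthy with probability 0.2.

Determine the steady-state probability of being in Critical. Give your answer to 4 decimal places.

0.4200

Let the stationary distribution be π with π = πP and π_1 + π_2 + π_3 = 1.
π_1 = 0.4·π_1 + 0.3·π_2 + 0.4·π_3
π_2 = 0.2·π_1 + 0.2·π_2 + 0.2·π_3
Solving with the normalization constraint gives π = (0.3800, 0.2000, 0.4200).
So the stationary probability of Critical is 0.4200.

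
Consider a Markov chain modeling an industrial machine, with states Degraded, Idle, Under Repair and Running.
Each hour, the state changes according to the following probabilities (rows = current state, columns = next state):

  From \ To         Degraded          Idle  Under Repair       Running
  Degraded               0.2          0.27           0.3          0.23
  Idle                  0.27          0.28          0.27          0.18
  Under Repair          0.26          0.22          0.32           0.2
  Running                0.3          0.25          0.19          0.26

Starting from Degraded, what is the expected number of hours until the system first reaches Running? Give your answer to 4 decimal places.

4.8038

Let t(s) be the expected number of hours to first reach Running from state s, with t(Running) = 0. Conditioning on the first hour:
t(Degraded) = 1 + 0.2·t(Degraded) + 0.27·t(Idle) + 0.3·t(Under Repair)
t(Idle) = 1 + 0.27·t(Degraded) + 0.28·t(Idle) + 0.27·t(Under Repair)
t(Under Repair) = 1 + 0.26·t(Degraded) + 0.22·t(Idle) + 0.32·t(Under Repair)
Solving: t(Degraded) = 4.8038, t(Idle) = 5.0423, t(Under Repair) = 4.9387.
Expected hours from Degraded to Running: 4.8038.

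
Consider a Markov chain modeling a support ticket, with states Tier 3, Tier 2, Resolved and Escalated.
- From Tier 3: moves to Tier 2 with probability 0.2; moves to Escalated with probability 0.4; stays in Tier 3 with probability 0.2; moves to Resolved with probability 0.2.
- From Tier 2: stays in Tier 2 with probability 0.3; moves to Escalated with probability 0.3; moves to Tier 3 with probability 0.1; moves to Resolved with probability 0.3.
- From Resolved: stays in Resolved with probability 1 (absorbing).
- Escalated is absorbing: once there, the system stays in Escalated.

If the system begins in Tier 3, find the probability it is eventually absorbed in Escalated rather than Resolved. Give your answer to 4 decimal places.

Let h(s) be the probability of absorption at Escalated starting from transient state s. Then h(Escalated) = 1 and h(Resolved) = 0. By first-step analysis:
h(Tier 3) = 0.2·h(Tier 3) + 0.2·h(Tier 2) + 0.2·0 + 0.4·1
h(Tier 2) = 0.1·h(Tier 3) + 0.3·h(Tier 2) + 0.3·0 + 0.3·1
Solving: h(Tier 3) = 0.6296, h(Tier 2) = 0.5185.
Starting from Tier 3, the probability is 0.6296.

0.6296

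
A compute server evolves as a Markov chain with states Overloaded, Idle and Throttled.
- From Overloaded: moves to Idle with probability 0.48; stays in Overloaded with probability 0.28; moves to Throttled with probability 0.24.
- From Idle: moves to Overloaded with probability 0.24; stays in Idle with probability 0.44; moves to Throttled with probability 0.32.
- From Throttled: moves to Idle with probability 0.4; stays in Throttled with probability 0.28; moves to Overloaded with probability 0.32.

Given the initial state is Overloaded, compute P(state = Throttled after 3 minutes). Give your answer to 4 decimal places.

Propagate the distribution vector 3 minutes from Overloaded.
After 0 minutes: (1.0000, 0.0000, 0.0000)
After 1 minute: (0.2800, 0.4800, 0.2400)
After 2 minutes: (0.2704, 0.4416, 0.2880)
After 3 minutes: (0.2739, 0.4393, 0.2868)
P(in Throttled after 3 minutes) = 0.2868

0.2868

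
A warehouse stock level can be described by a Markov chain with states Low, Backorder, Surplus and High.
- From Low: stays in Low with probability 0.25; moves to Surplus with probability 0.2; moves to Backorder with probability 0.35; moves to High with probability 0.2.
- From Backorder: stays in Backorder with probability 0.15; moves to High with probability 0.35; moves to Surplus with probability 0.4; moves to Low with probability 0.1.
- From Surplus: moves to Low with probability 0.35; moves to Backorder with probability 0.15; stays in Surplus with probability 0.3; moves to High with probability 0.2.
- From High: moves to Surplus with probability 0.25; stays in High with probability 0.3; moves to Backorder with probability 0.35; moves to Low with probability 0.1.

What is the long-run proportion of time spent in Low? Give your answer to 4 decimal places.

Let the stationary distribution be π with π = πP and π_1 + π_2 + π_3 + π_4 = 1.
π_1 = 0.25·π_1 + 0.1·π_2 + 0.35·π_3 + 0.1·π_4
π_2 = 0.35·π_1 + 0.15·π_2 + 0.15·π_3 + 0.35·π_4
π_3 = 0.2·π_1 + 0.4·π_2 + 0.3·π_3 + 0.25·π_4
Solving with the normalization constraint gives π = (0.2032, 0.2432, 0.2909, 0.2628).
So the stationary probability of Low is 0.2032.

0.2032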